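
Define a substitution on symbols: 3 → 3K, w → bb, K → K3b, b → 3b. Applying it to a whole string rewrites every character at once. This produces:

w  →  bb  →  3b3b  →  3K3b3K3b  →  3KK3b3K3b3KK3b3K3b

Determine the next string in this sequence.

3KK3bK3b3K3b3KK3b3K3b3KK3bK3b3K3b3KK3b3K3b

Replace each of the 18 characters of 3KK3b3K3b3KK3b3K3b in place — 3K K3b K3b 3K 3b 3K K3b 3K 3b 3K K3b K3b 3K 3b 3K K3b 3K 3b — and concatenate.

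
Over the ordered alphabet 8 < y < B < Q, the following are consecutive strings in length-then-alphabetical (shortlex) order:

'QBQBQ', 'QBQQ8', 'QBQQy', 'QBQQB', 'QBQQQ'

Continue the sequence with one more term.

The successor of QBQQQ increments the rightmost position that isn't already Q and resets every position after it to 8.

QQ888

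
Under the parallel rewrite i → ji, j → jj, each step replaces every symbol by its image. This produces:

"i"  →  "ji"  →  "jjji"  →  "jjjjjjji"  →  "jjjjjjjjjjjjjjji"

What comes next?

φ(jjjjjjjjjjjjjjji) expands symbol-by-symbol to jj jj jj jj jj jj jj jj jj jj jj jj jj jj jj ji; joining the 16 pieces gives the next term.

jjjjjjjjjjjjjjjjjjjjjjjjjjjjjjji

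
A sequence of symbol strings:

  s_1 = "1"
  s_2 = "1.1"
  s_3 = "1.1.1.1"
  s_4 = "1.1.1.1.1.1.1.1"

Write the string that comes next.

s(k+1) = s(k)·.·s(k) — each term doubles the last with '.' between the halves.
Doubling 1.1.1.1.1.1.1.1 with '.' between the halves:

1.1.1.1.1.1.1.1.1.1.1.1.1.1.1.1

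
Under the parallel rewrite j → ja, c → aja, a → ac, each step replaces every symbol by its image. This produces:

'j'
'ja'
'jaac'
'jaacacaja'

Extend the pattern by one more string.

Apply φ to jaacacaja symbol by symbol: j→ja, a→ac, a→ac, c→aja, a→ac, c→aja, a→ac, j→ja, a→ac; joined: ja ac ac aja ac aja ac ja ac.

jaacacajaacajaacjaac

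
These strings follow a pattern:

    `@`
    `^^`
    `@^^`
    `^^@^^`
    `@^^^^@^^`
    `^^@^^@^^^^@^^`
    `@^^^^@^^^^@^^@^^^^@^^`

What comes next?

Each term (from the third on) is the two preceding terms concatenated in order: term 3 = @·^^ = @^^.
Continuing: ^^@^^@^^^^@^^ · @^^^^@^^^^@^^@^^^^@^^ gives term 8.

^^@^^@^^^^@^^@^^^^@^^^^@^^@^^^^@^^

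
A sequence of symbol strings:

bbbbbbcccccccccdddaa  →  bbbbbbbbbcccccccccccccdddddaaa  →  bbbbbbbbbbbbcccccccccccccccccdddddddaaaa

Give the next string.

bbbbbbbbbbbbbbbcccccccccccccccccccccdddddddddaaaaa

Term n consists of 3n b's, followed by 4n+1 c's, followed by 2n-1 d's, followed by n a's, where the shown terms are n = 2, 3, 4.
Setting n = 5 gives 15, 21, 9, 5 characters in each block.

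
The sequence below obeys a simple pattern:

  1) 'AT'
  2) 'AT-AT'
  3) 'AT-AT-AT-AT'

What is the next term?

AT-AT-AT-AT-AT-AT-AT-AT

s(k+1) = s(k)·-·s(k) — each term doubles the last with '-' between the halves.
One more doubling of AT-AT-AT-AT gives the answer.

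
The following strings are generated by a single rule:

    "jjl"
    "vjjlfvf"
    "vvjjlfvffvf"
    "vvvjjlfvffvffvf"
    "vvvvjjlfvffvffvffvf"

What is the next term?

Each term wraps the previous one in v on the left and fvf on the right.
Applying this once more to vvvvjjlfvffvffvffvf:

vvvvvjjlfvffvffvffvffvf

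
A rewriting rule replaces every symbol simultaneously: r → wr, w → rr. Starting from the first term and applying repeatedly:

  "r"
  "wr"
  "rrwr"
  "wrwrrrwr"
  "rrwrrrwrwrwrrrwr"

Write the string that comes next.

wrwrrrwrwrwrrrwrrrwrrrwrwrwrrrwr

Replace each of the 16 characters of rrwrrrwrwrwrrrwr in place — wr wr rr wr wr wr rr wr rr wr rr wr wr wr rr wr — and concatenate.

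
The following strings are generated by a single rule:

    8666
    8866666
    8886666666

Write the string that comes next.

Reading off run lengths: 8 runs 1, 2, 3; 6 runs 3, 5, 7 — each is linear in n (n = 1, 2, …).
For the next term, n = 4, so the run lengths are 4, 9.

8888666666666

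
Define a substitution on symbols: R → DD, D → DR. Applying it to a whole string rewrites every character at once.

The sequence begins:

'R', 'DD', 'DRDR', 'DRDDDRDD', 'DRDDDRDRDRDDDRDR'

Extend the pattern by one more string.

DRDDDRDRDRDDDRDDDRDDDRDRDRDDDRDD

Applying the rule to each of the 16 symbols of DRDDDRDRDRDDDRDR gives the pieces DR DD DR DR DR DD DR DD DR DD DR DR DR DD DR DD, which concatenate to the answer.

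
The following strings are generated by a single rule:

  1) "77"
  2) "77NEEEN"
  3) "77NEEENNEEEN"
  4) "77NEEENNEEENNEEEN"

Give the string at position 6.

Each term is the previous one with NEEEN appended.
From 77NEEENNEEENNEEEN, 2 further steps: 77NEEENNEEENNEEEN → 77NEEENNEEENNEEENNEEEN → (answer).

77NEEENNEEENNEEENNEEENNEEEN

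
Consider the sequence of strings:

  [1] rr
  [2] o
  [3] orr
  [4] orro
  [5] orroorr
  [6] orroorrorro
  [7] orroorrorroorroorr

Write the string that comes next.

Each term (from the third on) is the previous term followed by the one before it: term 3 = o·rr = orr.
The next term joins orroorrorroorroorr and orroorrorro.

orroorrorroorroorrorroorrorro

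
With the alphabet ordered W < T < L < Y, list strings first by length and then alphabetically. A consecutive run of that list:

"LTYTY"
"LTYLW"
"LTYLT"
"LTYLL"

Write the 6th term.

Advancing 2 positions from LTYLL through LTYLL → LTYLY reaches term 6.

LTYYW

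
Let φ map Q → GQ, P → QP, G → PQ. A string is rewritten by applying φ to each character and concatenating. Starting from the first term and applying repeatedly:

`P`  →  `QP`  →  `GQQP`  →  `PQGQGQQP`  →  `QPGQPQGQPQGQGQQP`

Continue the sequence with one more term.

Applying the rule to each of the 16 symbols of QPGQPQGQPQGQGQQP gives the pieces GQ QP PQ GQ QP GQ PQ GQ QP GQ PQ GQ PQ GQ GQ QP, which concatenate to the answer.

GQQPPQGQQPGQPQGQQPGQPQGQPQGQGQQP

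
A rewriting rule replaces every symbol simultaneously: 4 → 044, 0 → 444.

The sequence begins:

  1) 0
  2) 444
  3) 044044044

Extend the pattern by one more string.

Rewriting each symbol of 044044044: 0→444, 4→044, 4→044, 0→444, 4→044, 4→044, 0→444, 4→044, 4→044, which concatenates to 444 044 044 444 044 044 444 044 044.

444044044444044044444044044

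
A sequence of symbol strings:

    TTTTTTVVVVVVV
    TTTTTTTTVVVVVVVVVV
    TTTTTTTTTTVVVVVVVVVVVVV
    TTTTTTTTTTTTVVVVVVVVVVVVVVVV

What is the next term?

The n-th term is 2n+2 T's then 3n+1 V's, where the shown terms are n = 2, 3, 4, 5.
For the next term, n = 6, so the run lengths are 14, 19.

TTTTTTTTTTTTTTVVVVVVVVVVVVVVVVVVV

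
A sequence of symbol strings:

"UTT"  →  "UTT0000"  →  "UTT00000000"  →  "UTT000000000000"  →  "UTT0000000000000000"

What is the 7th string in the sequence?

UTT000000000000000000000000

The strings grow by a fixed suffix 0000 each time.
From UTT0000000000000000, 2 further steps: UTT0000000000000000 → UTT00000000000000000000 → (answer).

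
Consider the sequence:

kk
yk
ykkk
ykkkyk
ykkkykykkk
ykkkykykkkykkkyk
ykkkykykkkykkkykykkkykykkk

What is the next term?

ykkkykykkkykkkykykkkykykkkykkkykykkkykkkyk

Each term (from the third on) is the previous term followed by the one before it: term 3 = yk·kk = ykkk.
The next term joins ykkkykykkkykkkykykkkykykkk and ykkkykykkkykkkyk.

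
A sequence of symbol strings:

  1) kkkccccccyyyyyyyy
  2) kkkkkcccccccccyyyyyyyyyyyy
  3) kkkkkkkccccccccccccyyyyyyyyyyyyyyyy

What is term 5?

kkkkkkkkkkkccccccccccccccccccyyyyyyyyyyyyyyyyyyyyyyyy

Term n consists of 2n-1 k's, followed by 3n c's, followed by 4n y's, where the shown terms are n = 2, 3, 4.
Setting n = 6 gives 11, 18, 24 characters in each block.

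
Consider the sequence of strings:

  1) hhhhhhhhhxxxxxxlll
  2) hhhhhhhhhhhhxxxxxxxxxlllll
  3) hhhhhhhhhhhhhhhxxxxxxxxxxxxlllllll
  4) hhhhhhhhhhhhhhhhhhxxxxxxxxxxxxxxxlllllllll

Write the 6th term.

hhhhhhhhhhhhhhhhhhhhhhhhxxxxxxxxxxxxxxxxxxxxxlllllllllllll

Term n consists of 3n+3 h's, followed by 3n x's, followed by 2n-1 l's, where the shown terms are n = 2, 3, 4, 5.
Setting n = 7 gives 24, 21, 13 characters in each block.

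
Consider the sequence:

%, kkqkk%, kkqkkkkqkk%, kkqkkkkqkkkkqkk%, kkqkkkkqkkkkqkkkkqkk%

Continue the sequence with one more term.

Every step adds kkqkk at the front: s(k+1) = kkqkk·s(k).
Applying this once more to kkqkkkkqkkkkqkkkkqkk%:

kkqkkkkqkkkkqkkkkqkkkkqkk%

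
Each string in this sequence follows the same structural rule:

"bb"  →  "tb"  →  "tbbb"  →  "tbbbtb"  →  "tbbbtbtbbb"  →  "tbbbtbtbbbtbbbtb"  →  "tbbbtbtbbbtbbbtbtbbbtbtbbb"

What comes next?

From term 3 onward, concatenate the last term with the second-to-last: tb·bb = tbbb, tbbb·tb = tbbbtb, …
So term 8 is tbbbtbtbbbtbbbtbtbbbtbtbbb·tbbbtbtbbbtbbbtb.

tbbbtbtbbbtbbbtbtbbbtbtbbbtbbbtbtbbbtbbbtb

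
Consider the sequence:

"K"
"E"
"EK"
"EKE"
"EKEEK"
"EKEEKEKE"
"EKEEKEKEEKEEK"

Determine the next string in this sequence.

From term 3 onward, concatenate the last term with the second-to-last: E·K = EK, EK·E = EKE, …
The next term joins EKEEKEKEEKEEK and EKEEKEKE.

EKEEKEKEEKEEKEKEEKEKE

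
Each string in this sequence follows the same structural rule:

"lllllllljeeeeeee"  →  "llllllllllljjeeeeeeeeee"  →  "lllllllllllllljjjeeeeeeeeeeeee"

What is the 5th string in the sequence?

lllllllllllllllllllljjjjjeeeeeeeeeeeeeeeeeee

Term n consists of 3n+2 l's, followed by n-1 j's, followed by 3n+1 e's, where the shown terms are n = 2, 3, 4.
Setting n = 6 gives 20, 5, 19 characters in each block.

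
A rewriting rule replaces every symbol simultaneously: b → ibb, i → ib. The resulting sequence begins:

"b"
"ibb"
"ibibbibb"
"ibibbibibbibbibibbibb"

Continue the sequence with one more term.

ibibbibibbibbibibbibibbibbibibbibbibibbibibbibbibibbibb

Applying the rule to each of the 21 symbols of ibibbibibbibbibibbibb gives the pieces ib ibb ib ibb ibb ib ibb ib ibb ibb ib ibb ibb ib ibb ib ibb ibb ib ibb ibb, which concatenate to the answer.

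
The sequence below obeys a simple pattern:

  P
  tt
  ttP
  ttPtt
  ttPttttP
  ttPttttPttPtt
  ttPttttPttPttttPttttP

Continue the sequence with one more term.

ttPttttPttPttttPttttPttPttttPttPtt

Each term (from the third on) is the previous term followed by the one before it: term 3 = tt·P = ttP.
Continuing: ttPttttPttPttttPttttP · ttPttttPttPtt gives term 8.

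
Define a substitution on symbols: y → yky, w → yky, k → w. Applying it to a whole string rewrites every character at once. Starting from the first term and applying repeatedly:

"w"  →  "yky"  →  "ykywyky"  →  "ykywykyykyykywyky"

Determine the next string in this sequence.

ykywykyykyykywykyykywykyykywykyykyykywyky

Replace each of the 17 characters of ykywykyykyykywyky in place — yky w yky yky yky w yky yky w yky yky w yky yky yky w yky — and concatenate.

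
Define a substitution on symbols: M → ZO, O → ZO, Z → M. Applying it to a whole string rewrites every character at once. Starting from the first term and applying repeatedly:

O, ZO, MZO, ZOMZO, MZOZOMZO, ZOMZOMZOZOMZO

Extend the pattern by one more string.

Rewriting the 13 symbols of ZOMZOMZOZOMZO one by one yields M ZO ZO M ZO ZO M ZO M ZO ZO M ZO; concatenated:

MZOZOMZOZOMZOMZOZOMZO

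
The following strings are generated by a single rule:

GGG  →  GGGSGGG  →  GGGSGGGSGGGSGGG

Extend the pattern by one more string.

GGGSGGGSGGGSGGGSGGGSGGGSGGGSGGG

Every step duplicates the string with 'S' between the halves.
One more doubling of GGGSGGGSGGGSGGG gives the answer.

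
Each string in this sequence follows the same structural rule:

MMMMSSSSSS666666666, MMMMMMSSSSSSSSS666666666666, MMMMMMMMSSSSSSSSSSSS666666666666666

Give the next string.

Reading off run lengths: M runs 4, 6, 8; S runs 6, 9, 12; 6 runs 9, 12, 15 — each is linear in n, where the shown terms are n = 2, 3, 4.
For the next term, n = 5, so the run lengths are 10, 15, 18.

MMMMMMMMMMSSSSSSSSSSSSSSS666666666666666666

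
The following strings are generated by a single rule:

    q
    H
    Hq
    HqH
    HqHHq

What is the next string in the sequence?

This is a Fibonacci-style word recurrence s(k) = s(k−1)·s(k−2): e.g. H·q = Hq.
So term 6 is HqHHq·HqH.

HqHHqHqH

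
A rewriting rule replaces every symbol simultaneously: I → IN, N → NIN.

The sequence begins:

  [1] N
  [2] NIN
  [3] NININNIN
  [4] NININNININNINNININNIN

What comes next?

Rewriting the 21 symbols of NININNININNINNININNIN one by one yields NIN IN NIN IN NIN NIN IN NIN IN NIN NIN IN NIN NIN IN NIN IN NIN NIN IN NIN; concatenated:

NININNININNINNININNININNINNININNINNININNININNINNININNIN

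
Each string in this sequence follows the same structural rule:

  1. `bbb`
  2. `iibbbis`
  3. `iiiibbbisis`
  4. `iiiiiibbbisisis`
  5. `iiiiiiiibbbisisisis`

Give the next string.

Every step adds ii to the front and is to the end of the previous string.
So the next term is ii·iiiiiiiibbbisisisis·is.

iiiiiiiiiibbbisisisisis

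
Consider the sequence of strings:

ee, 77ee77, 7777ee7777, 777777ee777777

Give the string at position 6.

Each term wraps the previous one in 77 on the left and 77 on the right.
From 777777ee777777, 2 further steps: 777777ee777777 → 77777777ee77777777 → (answer).

7777777777ee7777777777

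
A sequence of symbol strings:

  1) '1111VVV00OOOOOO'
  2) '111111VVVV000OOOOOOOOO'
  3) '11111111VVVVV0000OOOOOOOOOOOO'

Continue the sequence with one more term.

1111111111VVVVVV00000OOOOOOOOOOOOOOO

The n-th term is 2n 1's then n+1 V's then n 0's then 3n O's, where the shown terms are n = 2, 3, 4.
At n = 5 the blocks have lengths 10, 6, 5, 15.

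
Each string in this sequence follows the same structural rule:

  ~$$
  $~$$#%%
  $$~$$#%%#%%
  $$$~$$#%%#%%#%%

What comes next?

$$$$~$$#%%#%%#%%#%%

Every step adds $ to the front and #%% to the end of the previous string.
So the next term is $·$$$~$$#%%#%%#%%·#%%.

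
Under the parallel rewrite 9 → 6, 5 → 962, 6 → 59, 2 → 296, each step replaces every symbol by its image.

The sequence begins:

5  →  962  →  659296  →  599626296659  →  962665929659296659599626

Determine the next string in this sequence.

φ(962665929659296659599626) expands symbol-by-symbol to 6 59 296 59 59 962 6 296 6 59 962 6 296 6 59 59 962 6 962 6 6 59 296 59; joining the 24 pieces gives the next term.

659296595996262966599626296659599626962665929659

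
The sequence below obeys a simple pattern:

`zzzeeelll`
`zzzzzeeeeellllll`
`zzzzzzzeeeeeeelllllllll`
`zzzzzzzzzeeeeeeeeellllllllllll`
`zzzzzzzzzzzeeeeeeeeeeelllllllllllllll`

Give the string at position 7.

Each string has the form z^{2n+1} e^{2n+1} l^{3n} (n = 1, 2, …).
Setting n = 7 gives 15, 15, 21 characters in each block.

zzzzzzzzzzzzzzzeeeeeeeeeeeeeeelllllllllllllllllllll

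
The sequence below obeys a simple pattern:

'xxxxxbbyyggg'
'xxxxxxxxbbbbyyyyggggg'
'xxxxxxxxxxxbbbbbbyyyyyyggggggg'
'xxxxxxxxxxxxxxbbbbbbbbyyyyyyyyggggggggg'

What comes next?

Term n consists of 3n+2 x's, followed by 2n b's, followed by 2n y's, followed by 2n+1 g's (n = 1, 2, …).
For the next term, n = 5, so the run lengths are 17, 10, 10, 11.

xxxxxxxxxxxxxxxxxbbbbbbbbbbyyyyyyyyyyggggggggggg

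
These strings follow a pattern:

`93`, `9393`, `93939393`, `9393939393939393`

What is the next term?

Every step duplicates the string.
Doubling 9393939393939393:

93939393939393939393939393939393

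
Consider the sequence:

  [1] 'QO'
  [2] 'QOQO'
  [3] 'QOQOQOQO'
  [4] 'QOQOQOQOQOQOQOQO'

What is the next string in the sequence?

Every step duplicates the string.
Doubling QOQOQOQOQOQOQOQO:

QOQOQOQOQOQOQOQOQOQOQOQOQOQOQOQO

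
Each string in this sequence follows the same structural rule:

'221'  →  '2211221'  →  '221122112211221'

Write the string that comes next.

2211221122112211221122112211221

s(k+1) = s(k)·1·s(k) — each term doubles the last with '1' between the halves.
One more doubling of 221122112211221 gives the answer.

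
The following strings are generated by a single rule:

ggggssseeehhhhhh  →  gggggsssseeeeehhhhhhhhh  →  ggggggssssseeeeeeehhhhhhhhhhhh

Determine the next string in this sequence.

Reading off run lengths: g runs 4, 5, 6; s runs 3, 4, 5; e runs 3, 5, 7; h runs 6, 9, 12 — each is linear in n, where the shown terms are n = 2, 3, 4.
At n = 5 the blocks have lengths 7, 6, 9, 15.

gggggggsssssseeeeeeeeehhhhhhhhhhhhhhh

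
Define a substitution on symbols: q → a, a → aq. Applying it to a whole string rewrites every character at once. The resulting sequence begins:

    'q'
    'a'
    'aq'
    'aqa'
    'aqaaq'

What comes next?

Apply φ to aqaaq symbol by symbol: a→aq, q→a, a→aq, a→aq, q→a; joined: aq a aq aq a.

aqaaqaqa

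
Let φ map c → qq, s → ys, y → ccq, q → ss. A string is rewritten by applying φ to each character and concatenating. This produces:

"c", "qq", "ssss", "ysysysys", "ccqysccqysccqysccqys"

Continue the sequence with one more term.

qqqqssccqysqqqqssccqysqqqqssccqysqqqqssccqys

Applying the rule to each of the 20 symbols of ccqysccqysccqysccqys gives the pieces qq qq ss ccq ys qq qq ss ccq ys qq qq ss ccq ys qq qq ss ccq ys, which concatenate to the answer.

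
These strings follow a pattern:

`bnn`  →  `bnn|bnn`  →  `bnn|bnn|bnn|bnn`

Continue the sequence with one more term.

Every step duplicates the string with '|' between the halves.
Doubling bnn|bnn|bnn|bnn with '|' between the halves:

bnn|bnn|bnn|bnn|bnn|bnn|bnn|bnn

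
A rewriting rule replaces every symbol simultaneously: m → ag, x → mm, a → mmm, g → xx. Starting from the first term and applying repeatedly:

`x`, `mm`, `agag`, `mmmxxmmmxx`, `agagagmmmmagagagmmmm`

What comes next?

mmmxxmmmxxmmmxxagagagagmmmxxmmmxxmmmxxagagagag

Applying the rule to each of the 20 symbols of agagagmmmmagagagmmmm gives the pieces mmm xx mmm xx mmm xx ag ag ag ag mmm xx mmm xx mmm xx ag ag ag ag, which concatenate to the answer.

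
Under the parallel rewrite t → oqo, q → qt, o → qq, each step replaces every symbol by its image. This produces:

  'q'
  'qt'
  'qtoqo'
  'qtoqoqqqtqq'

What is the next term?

Apply φ to qtoqoqqqtqq symbol by symbol: q→qt, t→oqo, o→qq, q→qt, o→qq, q→qt, q→qt, q→qt, t→oqo, q→qt, q→qt; joined: qt oqo qq qt qq qt qt qt oqo qt qt.

qtoqoqqqtqqqtqtqtoqoqtqt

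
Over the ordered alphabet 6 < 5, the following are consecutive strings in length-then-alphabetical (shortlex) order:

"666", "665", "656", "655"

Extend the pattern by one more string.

Find the rightmost character of 655 below 5, bump it to the next letter, and reset everything to its right to 6.

566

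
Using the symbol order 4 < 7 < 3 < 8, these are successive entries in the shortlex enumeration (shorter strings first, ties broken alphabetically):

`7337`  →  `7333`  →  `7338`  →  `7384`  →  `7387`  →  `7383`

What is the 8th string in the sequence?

7844

Advancing 2 positions from 7383 through 7383 → 7388 reaches term 8.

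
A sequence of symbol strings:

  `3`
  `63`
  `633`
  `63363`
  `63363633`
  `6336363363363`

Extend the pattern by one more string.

Each term (from the third on) is the previous term followed by the one before it: term 3 = 63·3 = 633.
Continuing: 6336363363363 · 63363633 gives term 7.

633636336336363363633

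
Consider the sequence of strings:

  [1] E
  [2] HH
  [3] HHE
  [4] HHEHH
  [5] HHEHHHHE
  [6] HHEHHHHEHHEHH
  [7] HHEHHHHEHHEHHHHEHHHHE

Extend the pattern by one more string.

From term 3 onward, concatenate the last term with the second-to-last: HH·E = HHE, HHE·HH = HHEHH, …
So term 8 is HHEHHHHEHHEHHHHEHHHHE·HHEHHHHEHHEHH.

HHEHHHHEHHEHHHHEHHHHEHHEHHHHEHHEHH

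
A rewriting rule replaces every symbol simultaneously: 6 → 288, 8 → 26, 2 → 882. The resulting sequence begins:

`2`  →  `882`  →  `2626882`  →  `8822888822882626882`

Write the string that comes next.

Rewriting the 19 symbols of 8822888822882626882 one by one yields 26 26 882 882 26 26 26 26 882 882 26 26 882 288 882 288 26 26 882; concatenated:

26268828822626262688288226268822888822882626882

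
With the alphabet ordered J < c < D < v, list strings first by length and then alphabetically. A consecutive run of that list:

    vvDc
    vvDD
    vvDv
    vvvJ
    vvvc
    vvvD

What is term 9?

Stepping forward 3 times from vvvD: vvvD → vvvv → JJJJJ, then the target.

JJJJc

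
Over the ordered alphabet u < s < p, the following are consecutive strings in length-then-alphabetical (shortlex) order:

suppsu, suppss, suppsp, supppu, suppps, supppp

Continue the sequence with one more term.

ssuuuu

The successor of supppp increments the rightmost position that isn't already p and resets every position after it to u.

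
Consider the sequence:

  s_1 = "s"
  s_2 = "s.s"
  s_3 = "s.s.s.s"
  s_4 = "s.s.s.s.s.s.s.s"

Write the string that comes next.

Each string is two copies of the previous one joined by '.'.
Doubling s.s.s.s.s.s.s.s with '.' between the halves:

s.s.s.s.s.s.s.s.s.s.s.s.s.s.s.s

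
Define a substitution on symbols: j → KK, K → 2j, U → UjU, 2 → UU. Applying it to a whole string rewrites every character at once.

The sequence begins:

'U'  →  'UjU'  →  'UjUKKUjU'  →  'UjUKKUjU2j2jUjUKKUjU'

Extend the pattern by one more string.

Rewriting the 20 symbols of UjUKKUjU2j2jUjUKKUjU one by one yields UjU KK UjU 2j 2j UjU KK UjU UU KK UU KK UjU KK UjU 2j 2j UjU KK UjU; concatenated:

UjUKKUjU2j2jUjUKKUjUUUKKUUKKUjUKKUjU2j2jUjUKKUjU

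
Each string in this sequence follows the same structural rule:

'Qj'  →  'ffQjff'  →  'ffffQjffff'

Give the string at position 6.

ffffffffffQjffffffffff

Every step adds ff to the front and ff to the end of the previous string.
From ffffQjffff, 3 further steps: ffffQjffff → ffffffQjffffff → ffffffffQjffffffff → (answer).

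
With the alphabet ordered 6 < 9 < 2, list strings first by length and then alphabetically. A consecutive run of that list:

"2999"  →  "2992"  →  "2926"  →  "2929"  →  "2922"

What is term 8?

2262

Continuing the enumeration 3 steps past 2922: 2922 → 2266 → 2269 → (answer).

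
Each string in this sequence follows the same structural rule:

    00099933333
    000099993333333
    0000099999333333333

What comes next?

00000099999933333333333

Term n consists of n+1 0's, followed by n+1 9's, followed by 2n+1 3's, where the shown terms are n = 2, 3, 4.
Setting n = 5 gives 6, 6, 11 characters in each block.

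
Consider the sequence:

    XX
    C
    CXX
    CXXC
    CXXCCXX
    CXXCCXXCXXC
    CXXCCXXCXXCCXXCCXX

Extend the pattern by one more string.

CXXCCXXCXXCCXXCCXXCXXCCXXCXXC

From term 3 onward, concatenate the last term with the second-to-last: C·XX = CXX, CXX·C = CXXC, …
So term 8 is CXXCCXXCXXCCXXCCXX·CXXCCXXCXXC.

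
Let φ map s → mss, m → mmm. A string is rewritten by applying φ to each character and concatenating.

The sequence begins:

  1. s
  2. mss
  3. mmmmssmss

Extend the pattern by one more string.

Rewriting each symbol of mmmmssmss: m→mmm, m→mmm, m→mmm, m→mmm, s→mss, s→mss, m→mmm, s→mss, s→mss, which concatenates to mmm mmm mmm mmm mss mss mmm mss mss.

mmmmmmmmmmmmmssmssmmmmssmss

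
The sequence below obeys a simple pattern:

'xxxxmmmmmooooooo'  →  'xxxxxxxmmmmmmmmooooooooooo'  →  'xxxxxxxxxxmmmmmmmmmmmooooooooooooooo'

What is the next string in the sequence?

Term n consists of 3n+1 x's, followed by 3n+2 m's, followed by 4n+3 o's (n = 1, 2, …).
Setting n = 4 gives 13, 14, 19 characters in each block.

xxxxxxxxxxxxxmmmmmmmmmmmmmmooooooooooooooooooo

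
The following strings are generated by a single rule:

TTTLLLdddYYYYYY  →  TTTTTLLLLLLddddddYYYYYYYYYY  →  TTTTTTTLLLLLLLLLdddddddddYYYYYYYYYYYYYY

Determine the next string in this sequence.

TTTTTTTTTLLLLLLLLLLLLddddddddddddYYYYYYYYYYYYYYYYYY

Term n consists of 2n+1 T's, followed by 3n L's, followed by 3n d's, followed by 4n+2 Y's (n = 1, 2, …).
For the next term, n = 4, so the run lengths are 9, 12, 12, 18.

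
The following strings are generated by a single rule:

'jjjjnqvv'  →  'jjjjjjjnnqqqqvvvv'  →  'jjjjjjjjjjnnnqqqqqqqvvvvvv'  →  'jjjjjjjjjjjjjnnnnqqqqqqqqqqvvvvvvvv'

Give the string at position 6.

jjjjjjjjjjjjjjjjjjjnnnnnnqqqqqqqqqqqqqqqqvvvvvvvvvvvv

The n-th term is 3n+1 j's then n n's then 3n-2 q's then 2n v's (n = 1, 2, …).
At n = 6 the blocks have lengths 19, 6, 16, 12.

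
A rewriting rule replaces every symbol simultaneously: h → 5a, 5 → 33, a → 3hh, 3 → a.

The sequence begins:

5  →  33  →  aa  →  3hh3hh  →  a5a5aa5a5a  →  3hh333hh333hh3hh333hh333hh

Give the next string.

a5a5aaaa5a5aaaa5a5aa5a5aaaa5a5aaaa5a5a

Replace each of the 26 characters of 3hh333hh333hh3hh333hh333hh in place — a 5a 5a a a a 5a 5a a a a 5a 5a a 5a 5a a a a 5a 5a a a a 5a 5a — and concatenate.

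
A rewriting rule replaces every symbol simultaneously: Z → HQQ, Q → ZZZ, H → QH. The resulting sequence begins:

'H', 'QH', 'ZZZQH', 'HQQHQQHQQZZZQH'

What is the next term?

Applying the rule to each of the 14 symbols of HQQHQQHQQZZZQH gives the pieces QH ZZZ ZZZ QH ZZZ ZZZ QH ZZZ ZZZ HQQ HQQ HQQ ZZZ QH, which concatenate to the answer.

QHZZZZZZQHZZZZZZQHZZZZZZHQQHQQHQQZZZQH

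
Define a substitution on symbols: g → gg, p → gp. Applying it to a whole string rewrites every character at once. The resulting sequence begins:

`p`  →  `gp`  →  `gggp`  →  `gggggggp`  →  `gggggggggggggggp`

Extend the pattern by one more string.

gggggggggggggggggggggggggggggggp

φ(gggggggggggggggp) expands symbol-by-symbol to gg gg gg gg gg gg gg gg gg gg gg gg gg gg gg gp; joining the 16 pieces gives the next term.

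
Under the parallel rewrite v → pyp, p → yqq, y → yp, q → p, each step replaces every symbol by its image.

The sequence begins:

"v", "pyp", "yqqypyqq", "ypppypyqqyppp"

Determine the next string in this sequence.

Replace each of the 13 characters of ypppypyqqyppp in place — yp yqq yqq yqq yp yqq yp p p yp yqq yqq yqq — and concatenate.

ypyqqyqqyqqypyqqypppypyqqyqqyqq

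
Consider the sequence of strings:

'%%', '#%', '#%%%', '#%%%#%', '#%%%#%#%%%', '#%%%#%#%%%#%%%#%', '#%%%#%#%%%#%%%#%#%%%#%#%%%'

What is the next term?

This is a Fibonacci-style word recurrence s(k) = s(k−1)·s(k−2): e.g. #%·%% = #%%%.
Continuing: #%%%#%#%%%#%%%#%#%%%#%#%%% · #%%%#%#%%%#%%%#% gives term 8.

#%%%#%#%%%#%%%#%#%%%#%#%%%#%%%#%#%%%#%%%#%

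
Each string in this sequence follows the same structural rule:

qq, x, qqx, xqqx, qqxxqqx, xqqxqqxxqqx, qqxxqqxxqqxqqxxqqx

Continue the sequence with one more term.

Each term (from the third on) is the two preceding terms concatenated in order: term 3 = qq·x = qqx.
Continuing: xqqxqqxxqqx · qqxxqqxxqqxqqxxqqx gives term 8.

xqqxqqxxqqxqqxxqqxxqqxqqxxqqx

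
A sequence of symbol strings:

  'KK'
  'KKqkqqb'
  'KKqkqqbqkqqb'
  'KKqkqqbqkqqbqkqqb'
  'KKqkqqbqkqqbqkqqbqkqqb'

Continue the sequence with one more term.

The strings grow by a fixed suffix qkqqb each time.
One more step from KKqkqqbqkqqbqkqqbqkqqb gives the answer.

KKqkqqbqkqqbqkqqbqkqqbqkqqb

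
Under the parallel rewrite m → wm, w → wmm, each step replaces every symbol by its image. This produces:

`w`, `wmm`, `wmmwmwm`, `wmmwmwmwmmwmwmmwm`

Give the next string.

Rewriting the 17 symbols of wmmwmwmwmmwmwmmwm one by one yields wmm wm wm wmm wm wmm wm wmm wm wm wmm wm wmm wm wm wmm wm; concatenated:

wmmwmwmwmmwmwmmwmwmmwmwmwmmwmwmmwmwmwmmwm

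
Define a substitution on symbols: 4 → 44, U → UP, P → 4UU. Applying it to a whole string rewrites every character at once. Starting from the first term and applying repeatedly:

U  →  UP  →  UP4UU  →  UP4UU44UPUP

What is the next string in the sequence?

UP4UU44UPUP4444UP4UUUP4UU

Rewriting each symbol of UP4UU44UPUP: U→UP, P→4UU, 4→44, U→UP, U→UP, 4→44, 4→44, U→UP, P→4UU, U→UP, P→4UU, which concatenates to UP 4UU 44 UP UP 44 44 UP 4UU UP 4UU.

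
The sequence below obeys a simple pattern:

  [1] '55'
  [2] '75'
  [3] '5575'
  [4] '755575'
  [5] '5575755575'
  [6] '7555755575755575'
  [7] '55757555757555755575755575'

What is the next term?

755575557575557555757555757555755575755575

Each term (from the third on) is the two preceding terms concatenated in order: term 3 = 55·75 = 5575.
Continuing: 7555755575755575 · 55757555757555755575755575 gives term 8.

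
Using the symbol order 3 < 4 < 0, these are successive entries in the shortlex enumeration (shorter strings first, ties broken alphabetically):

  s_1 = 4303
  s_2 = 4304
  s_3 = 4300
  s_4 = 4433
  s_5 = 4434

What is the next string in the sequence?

4430

Find the rightmost character of 4434 below 0, bump it to the next letter, and reset everything to its right to 3.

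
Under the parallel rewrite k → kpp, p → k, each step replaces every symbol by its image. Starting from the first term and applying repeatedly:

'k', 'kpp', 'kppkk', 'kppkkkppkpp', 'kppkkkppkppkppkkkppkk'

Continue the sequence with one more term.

kppkkkppkppkppkkkppkkkppkkkppkppkppkkkppkpp

φ(kppkkkppkppkppkkkppkk) expands symbol-by-symbol to kpp k k kpp kpp kpp k k kpp k k kpp k k kpp kpp kpp k k kpp kpp; joining the 21 pieces gives the next term.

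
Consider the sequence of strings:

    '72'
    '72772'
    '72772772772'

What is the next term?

72772772772772772772772

Each string is two copies of the previous one joined by '7'.
So the next term is two copies of 72772772772 with '7' between the halves.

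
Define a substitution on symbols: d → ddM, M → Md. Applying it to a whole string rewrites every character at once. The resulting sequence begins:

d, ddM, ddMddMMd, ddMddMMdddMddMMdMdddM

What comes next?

Replace each of the 21 characters of ddMddMMdddMddMMdMdddM in place — ddM ddM Md ddM ddM Md Md ddM ddM ddM Md ddM ddM Md Md ddM Md ddM ddM ddM Md — and concatenate.

ddMddMMdddMddMMdMdddMddMddMMdddMddMMdMdddMMdddMddMddMMd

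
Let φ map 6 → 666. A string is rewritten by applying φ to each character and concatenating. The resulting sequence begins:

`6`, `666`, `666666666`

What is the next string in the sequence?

666666666666666666666666666

Apply φ to 666666666 symbol by symbol: 6→666, 6→666, 6→666, 6→666, 6→666, 6→666, 6→666, 6→666, 6→666; joined: 666 666 666 666 666 666 666 666 666.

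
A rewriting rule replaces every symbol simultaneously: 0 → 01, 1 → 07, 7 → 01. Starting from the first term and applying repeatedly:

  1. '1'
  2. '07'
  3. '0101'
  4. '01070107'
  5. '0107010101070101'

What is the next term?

Rewriting the 16 symbols of 0107010101070101 one by one yields 01 07 01 01 01 07 01 07 01 07 01 01 01 07 01 07; concatenated:

01070101010701070107010101070107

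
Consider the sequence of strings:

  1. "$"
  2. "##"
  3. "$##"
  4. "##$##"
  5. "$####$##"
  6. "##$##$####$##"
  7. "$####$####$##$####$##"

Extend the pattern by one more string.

Each term (from the third on) is the two preceding terms concatenated in order: term 3 = $·## = $##.
Continuing: ##$##$####$## · $####$####$##$####$## gives term 8.

##$##$####$##$####$####$##$####$##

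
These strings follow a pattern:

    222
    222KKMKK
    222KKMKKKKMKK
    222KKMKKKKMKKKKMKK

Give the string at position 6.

The strings grow by a fixed suffix KKMKK each time.
From 222KKMKKKKMKKKKMKK, 2 further steps: 222KKMKKKKMKKKKMKK → 222KKMKKKKMKKKKMKKKKMKK → (answer).

222KKMKKKKMKKKKMKKKKMKKKKMKK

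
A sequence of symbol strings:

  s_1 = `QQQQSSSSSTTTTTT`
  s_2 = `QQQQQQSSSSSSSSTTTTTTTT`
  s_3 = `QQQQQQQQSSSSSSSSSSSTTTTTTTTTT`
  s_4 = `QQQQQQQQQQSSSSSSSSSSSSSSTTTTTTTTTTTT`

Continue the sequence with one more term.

QQQQQQQQQQQQSSSSSSSSSSSSSSSSSTTTTTTTTTTTTTT

The n-th term is 2n Q's then 3n-1 S's then 2n+2 T's, where the shown terms are n = 2, 3, 4, 5.
At n = 6 the blocks have lengths 12, 17, 14.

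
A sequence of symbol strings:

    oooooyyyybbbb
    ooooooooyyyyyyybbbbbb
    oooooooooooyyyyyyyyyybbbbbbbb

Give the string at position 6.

ooooooooooooooooooooyyyyyyyyyyyyyyyyyyybbbbbbbbbbbbbb

Each string has the form o^{3n-1} y^{3n-2} b^{2n}, where the shown terms are n = 2, 3, 4.
Setting n = 7 gives 20, 19, 14 characters in each block.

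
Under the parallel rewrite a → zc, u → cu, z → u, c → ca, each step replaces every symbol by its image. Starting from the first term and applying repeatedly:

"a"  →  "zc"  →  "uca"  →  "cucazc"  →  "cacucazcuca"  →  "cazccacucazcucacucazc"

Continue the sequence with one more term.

cazcucacazccacucazcucacucazccacucazcuca

Applying the rule to each of the 21 symbols of cazccacucazcucacucazc gives the pieces ca zc u ca ca zc ca cu ca zc u ca cu ca zc ca cu ca zc u ca, which concatenate to the answer.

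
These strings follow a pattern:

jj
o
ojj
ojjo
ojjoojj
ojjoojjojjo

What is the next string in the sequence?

From term 3 onward, concatenate the last term with the second-to-last: o·jj = ojj, ojj·o = ojjo, …
So term 7 is ojjoojjojjo·ojjoojj.

ojjoojjojjoojjoojj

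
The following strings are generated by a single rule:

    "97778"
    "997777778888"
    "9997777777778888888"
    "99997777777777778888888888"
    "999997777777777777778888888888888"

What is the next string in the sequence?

Each string has the form 9^{n} 7^{3n} 8^{3n-2} (n = 1, 2, …).
Setting n = 6 gives 6, 18, 16 characters in each block.

9999997777777777777777778888888888888888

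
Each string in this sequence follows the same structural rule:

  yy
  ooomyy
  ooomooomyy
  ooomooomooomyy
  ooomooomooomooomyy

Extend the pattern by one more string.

Every step adds ooom at the front: s(k+1) = ooom·s(k).
So the next term is ooom·ooomooomooomooomyy.

ooomooomooomooomooomyy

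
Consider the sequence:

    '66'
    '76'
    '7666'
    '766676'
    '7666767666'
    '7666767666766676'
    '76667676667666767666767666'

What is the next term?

766676766676667676667676667666767666766676

Each term (from the third on) is the previous term followed by the one before it: term 3 = 76·66 = 7666.
Continuing: 76667676667666767666767666 · 7666767666766676 gives term 8.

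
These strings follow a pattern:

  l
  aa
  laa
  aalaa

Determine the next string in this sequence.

laaaalaa

From term 3 onward, concatenate the second-to-last term with the last: l·aa = laa, aa·laa = aalaa, …
The next term joins laa and aalaa.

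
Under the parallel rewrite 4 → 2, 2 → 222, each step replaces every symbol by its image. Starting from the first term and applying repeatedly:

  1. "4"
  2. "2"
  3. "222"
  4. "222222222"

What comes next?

Apply φ to 222222222 symbol by symbol: 2→222, 2→222, 2→222, 2→222, 2→222, 2→222, 2→222, 2→222, 2→222; joined: 222 222 222 222 222 222 222 222 222.

222222222222222222222222222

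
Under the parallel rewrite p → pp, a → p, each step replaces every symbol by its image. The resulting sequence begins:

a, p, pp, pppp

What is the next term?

pppppppp

Rewriting each symbol of pppp: p→pp, p→pp, p→pp, p→pp, which concatenates to pp pp pp pp.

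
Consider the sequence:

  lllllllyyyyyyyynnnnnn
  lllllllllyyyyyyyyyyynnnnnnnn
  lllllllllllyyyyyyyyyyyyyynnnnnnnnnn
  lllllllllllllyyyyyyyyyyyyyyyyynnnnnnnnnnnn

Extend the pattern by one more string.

lllllllllllllllyyyyyyyyyyyyyyyyyyyynnnnnnnnnnnnnn

The n-th term is 2n+1 l's then 3n-1 y's then 2n n's, where the shown terms are n = 3, 4, 5, 6.
Setting n = 7 gives 15, 20, 14 characters in each block.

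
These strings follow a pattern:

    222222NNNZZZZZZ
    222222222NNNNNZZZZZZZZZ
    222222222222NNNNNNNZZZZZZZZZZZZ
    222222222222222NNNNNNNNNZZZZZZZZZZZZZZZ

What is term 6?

222222222222222222222NNNNNNNNNNNNNZZZZZZZZZZZZZZZZZZZZZ

Each string has the form 2^{3n} N^{2n-1} Z^{3n}, where the shown terms are n = 2, 3, 4, 5.
At n = 7 the blocks have lengths 21, 13, 21.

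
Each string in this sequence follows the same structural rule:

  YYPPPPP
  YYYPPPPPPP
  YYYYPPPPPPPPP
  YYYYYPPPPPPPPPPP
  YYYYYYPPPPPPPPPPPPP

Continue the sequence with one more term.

YYYYYYYPPPPPPPPPPPPPPP

Reading off run lengths: Y runs 2, 3, 4, 5, 6; P runs 5, 7, 9, 11, 13 — each is linear in n, where the shown terms are n = 2, 3, 4, 5, 6.
At n = 7 the blocks have lengths 7, 15.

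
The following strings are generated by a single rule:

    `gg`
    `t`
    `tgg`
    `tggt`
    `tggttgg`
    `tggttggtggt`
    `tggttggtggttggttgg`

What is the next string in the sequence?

tggttggtggttggttggtggttggtggt

This is a Fibonacci-style word recurrence s(k) = s(k−1)·s(k−2): e.g. t·gg = tgg.
So term 8 is tggttggtggttggttgg·tggttggtggt.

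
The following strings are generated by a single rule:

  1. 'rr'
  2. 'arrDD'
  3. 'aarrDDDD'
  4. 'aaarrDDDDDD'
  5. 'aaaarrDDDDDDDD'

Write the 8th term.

aaaaaaarrDDDDDDDDDDDDDD

Each term wraps the previous one in a on the left and DD on the right.
From aaaarrDDDDDDDD, 3 further steps: aaaarrDDDDDDDD → aaaaarrDDDDDDDDDD → aaaaaarrDDDDDDDDDDDD → (answer).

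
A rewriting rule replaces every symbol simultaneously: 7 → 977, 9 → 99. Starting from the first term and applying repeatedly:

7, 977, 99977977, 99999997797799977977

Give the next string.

999999999999999779779997797799999997797799977977

Applying the rule to each of the 20 symbols of 99999997797799977977 gives the pieces 99 99 99 99 99 99 99 977 977 99 977 977 99 99 99 977 977 99 977 977, which concatenate to the answer.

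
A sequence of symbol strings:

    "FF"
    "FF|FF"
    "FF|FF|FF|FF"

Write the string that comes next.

Each string is two copies of the previous one joined by '|'.
Doubling FF|FF|FF|FF with '|' between the halves:

FF|FF|FF|FF|FF|FF|FF|FF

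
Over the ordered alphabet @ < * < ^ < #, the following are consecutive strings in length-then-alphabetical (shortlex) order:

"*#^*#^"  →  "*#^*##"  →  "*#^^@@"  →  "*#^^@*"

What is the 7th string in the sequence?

*#^^*@

Advancing 3 positions from *#^^@* through *#^^@* → *#^^@^ → *#^^@# reaches term 7.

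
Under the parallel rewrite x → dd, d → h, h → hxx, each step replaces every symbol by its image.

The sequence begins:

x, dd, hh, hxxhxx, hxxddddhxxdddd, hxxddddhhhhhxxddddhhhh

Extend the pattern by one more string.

hxxddddhhhhhxxhxxhxxhxxhxxddddhhhhhxxhxxhxxhxx

Replace each of the 22 characters of hxxddddhhhhhxxddddhhhh in place — hxx dd dd h h h h hxx hxx hxx hxx hxx dd dd h h h h hxx hxx hxx hxx — and concatenate.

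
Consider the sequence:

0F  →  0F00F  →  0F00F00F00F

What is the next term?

0F00F00F00F00F00F00F00F

Each string is two copies of the previous one joined by '0'.
So the next term is two copies of 0F00F00F00F with '0' between the halves.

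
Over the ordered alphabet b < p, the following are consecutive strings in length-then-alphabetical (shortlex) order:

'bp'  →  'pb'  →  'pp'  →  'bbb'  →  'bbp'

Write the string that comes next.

bpb

Treat bbp as a base-2 numeral over the given alphabet and add one, carrying through any trailing p's.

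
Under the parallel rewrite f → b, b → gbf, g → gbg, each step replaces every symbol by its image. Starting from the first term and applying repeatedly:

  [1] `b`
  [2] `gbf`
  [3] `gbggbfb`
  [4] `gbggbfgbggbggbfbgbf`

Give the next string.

Replace each of the 19 characters of gbggbfgbggbggbfbgbf in place — gbg gbf gbg gbg gbf b gbg gbf gbg gbg gbf gbg gbg gbf b gbf gbg gbf b — and concatenate.

gbggbfgbggbggbfbgbggbfgbggbggbfgbggbggbfbgbfgbggbfb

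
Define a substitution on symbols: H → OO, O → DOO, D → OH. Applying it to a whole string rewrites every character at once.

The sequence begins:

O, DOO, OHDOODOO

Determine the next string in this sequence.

DOOOOOHDOODOOOHDOODOO

Expanding OHDOODOO: O→DOO, H→OO, D→OH, O→DOO, O→DOO, D→OH, O→DOO, O→DOO. Concatenated: DOO OO OH DOO DOO OH DOO DOO.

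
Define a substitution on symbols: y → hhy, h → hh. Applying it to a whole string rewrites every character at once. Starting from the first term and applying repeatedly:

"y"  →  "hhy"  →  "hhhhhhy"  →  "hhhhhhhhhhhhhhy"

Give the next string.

φ(hhhhhhhhhhhhhhy) expands symbol-by-symbol to hh hh hh hh hh hh hh hh hh hh hh hh hh hh hhy; joining the 15 pieces gives the next term.

hhhhhhhhhhhhhhhhhhhhhhhhhhhhhhy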